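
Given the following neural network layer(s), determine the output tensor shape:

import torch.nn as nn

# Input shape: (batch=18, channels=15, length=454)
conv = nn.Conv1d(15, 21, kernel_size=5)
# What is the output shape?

Input shape: (18, 15, 454)
Output shape: (18, 21, 450)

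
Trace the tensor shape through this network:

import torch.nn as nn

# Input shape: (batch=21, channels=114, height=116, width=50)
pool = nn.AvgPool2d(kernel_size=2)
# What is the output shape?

Input shape: (21, 114, 116, 50)
Output shape: (21, 114, 58, 25)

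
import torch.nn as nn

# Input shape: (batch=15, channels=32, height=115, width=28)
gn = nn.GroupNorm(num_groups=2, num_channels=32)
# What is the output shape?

Input shape: (15, 32, 115, 28)
Output shape: (15, 32, 115, 28)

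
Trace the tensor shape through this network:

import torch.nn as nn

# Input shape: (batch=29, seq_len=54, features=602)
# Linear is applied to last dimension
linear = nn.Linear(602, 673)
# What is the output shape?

Input shape: (29, 54, 602)
Output shape: (29, 54, 673)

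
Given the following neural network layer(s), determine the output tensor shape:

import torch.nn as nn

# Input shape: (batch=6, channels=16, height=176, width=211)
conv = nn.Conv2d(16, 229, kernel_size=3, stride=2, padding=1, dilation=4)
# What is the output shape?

Input shape: (6, 16, 176, 211)
Output shape: (6, 229, 85, 103)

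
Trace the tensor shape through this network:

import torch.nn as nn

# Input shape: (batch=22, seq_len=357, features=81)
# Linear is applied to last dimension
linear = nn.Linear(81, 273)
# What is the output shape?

Input shape: (22, 357, 81)
Output shape: (22, 357, 273)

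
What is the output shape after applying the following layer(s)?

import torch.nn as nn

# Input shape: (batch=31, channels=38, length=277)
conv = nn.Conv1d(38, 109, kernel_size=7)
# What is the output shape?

Input shape: (31, 38, 277)
Output shape: (31, 109, 271)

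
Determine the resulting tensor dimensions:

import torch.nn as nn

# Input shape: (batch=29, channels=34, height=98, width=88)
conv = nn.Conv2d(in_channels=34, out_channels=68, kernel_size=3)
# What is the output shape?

Input shape: (29, 34, 98, 88)
Output shape: (29, 68, 96, 86)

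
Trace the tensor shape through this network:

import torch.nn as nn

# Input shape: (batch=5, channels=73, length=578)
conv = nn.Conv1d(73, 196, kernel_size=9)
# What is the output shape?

Input shape: (5, 73, 578)
Output shape: (5, 196, 570)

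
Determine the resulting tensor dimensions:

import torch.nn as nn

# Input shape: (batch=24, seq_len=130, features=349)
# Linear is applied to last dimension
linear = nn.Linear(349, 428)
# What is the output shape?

Input shape: (24, 130, 349)
Output shape: (24, 130, 428)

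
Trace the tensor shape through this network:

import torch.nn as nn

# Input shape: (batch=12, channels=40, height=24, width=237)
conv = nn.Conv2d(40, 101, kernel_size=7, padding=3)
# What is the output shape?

Input shape: (12, 40, 24, 237)
Output shape: (12, 101, 24, 237)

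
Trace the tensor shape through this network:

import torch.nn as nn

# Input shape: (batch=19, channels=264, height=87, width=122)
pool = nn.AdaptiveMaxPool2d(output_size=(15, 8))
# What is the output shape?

Input shape: (19, 264, 87, 122)
Output shape: (19, 264, 15, 8)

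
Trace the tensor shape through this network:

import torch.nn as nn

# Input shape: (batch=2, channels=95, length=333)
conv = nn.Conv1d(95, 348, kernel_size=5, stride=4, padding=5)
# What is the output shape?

Input shape: (2, 95, 333)
Output shape: (2, 348, 85)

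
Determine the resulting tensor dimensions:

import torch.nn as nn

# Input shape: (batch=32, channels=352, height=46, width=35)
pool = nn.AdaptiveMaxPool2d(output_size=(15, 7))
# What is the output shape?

Input shape: (32, 352, 46, 35)
Output shape: (32, 352, 15, 7)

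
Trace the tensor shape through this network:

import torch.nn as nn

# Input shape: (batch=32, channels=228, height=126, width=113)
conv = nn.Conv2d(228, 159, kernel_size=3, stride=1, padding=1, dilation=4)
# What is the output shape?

Input shape: (32, 228, 126, 113)
Output shape: (32, 159, 120, 107)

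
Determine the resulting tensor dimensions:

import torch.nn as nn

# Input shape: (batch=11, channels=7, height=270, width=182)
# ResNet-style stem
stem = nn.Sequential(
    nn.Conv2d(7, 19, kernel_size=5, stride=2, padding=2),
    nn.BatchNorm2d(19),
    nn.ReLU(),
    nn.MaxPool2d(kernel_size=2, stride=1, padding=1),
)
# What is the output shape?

Input shape: (11, 7, 270, 182)
  -> after Conv2d 5x5 stride=2: (11, 19, 135, 91)
Output shape: (11, 19, 136, 92)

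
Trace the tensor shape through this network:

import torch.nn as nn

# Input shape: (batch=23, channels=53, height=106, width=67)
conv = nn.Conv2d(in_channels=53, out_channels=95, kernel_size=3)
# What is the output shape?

Input shape: (23, 53, 106, 67)
Output shape: (23, 95, 104, 65)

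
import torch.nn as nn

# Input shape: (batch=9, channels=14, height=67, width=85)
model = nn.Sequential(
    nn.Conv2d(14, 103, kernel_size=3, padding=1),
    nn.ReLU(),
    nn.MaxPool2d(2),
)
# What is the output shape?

Input shape: (9, 14, 67, 85)
  -> after Conv2d: (9, 103, 67, 85)
  -> after ReLU: (9, 103, 67, 85)
Output shape: (9, 103, 33, 42)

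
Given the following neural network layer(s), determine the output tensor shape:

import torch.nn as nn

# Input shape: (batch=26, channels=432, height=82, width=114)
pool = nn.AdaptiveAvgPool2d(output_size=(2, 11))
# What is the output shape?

Input shape: (26, 432, 82, 114)
Output shape: (26, 432, 2, 11)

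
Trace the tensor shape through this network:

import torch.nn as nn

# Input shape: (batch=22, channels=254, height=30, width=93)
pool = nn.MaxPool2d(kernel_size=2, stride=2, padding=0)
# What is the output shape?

Input shape: (22, 254, 30, 93)
Output shape: (22, 254, 15, 46)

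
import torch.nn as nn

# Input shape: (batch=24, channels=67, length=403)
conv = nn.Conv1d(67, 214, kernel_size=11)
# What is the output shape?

Input shape: (24, 67, 403)
Output shape: (24, 214, 393)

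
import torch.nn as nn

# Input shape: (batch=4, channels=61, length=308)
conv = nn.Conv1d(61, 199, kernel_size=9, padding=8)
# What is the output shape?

Input shape: (4, 61, 308)
Output shape: (4, 199, 316)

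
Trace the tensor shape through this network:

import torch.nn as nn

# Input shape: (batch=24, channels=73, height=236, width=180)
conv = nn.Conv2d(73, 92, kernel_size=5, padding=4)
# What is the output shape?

Input shape: (24, 73, 236, 180)
Output shape: (24, 92, 240, 184)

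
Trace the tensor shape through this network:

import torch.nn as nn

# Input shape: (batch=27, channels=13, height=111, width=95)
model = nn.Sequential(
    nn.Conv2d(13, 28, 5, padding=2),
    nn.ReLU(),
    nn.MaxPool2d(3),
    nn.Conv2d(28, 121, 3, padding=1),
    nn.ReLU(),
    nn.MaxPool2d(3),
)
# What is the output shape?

Input shape: (27, 13, 111, 95)
  -> after first Conv2d: (27, 28, 111, 95)
  -> after first MaxPool2d: (27, 28, 37, 31)
  -> after second Conv2d: (27, 121, 37, 31)
Output shape: (27, 121, 12, 10)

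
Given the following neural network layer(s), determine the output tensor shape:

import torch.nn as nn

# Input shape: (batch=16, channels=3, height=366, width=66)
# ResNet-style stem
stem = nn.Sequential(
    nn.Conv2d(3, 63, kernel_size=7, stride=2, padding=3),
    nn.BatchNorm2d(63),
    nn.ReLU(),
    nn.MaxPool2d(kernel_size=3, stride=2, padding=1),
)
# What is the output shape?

Input shape: (16, 3, 366, 66)
  -> after Conv2d 7x7 stride=2: (16, 63, 183, 33)
Output shape: (16, 63, 92, 17)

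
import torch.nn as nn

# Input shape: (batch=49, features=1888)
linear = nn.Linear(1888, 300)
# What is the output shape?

Input shape: (49, 1888)
Output shape: (49, 300)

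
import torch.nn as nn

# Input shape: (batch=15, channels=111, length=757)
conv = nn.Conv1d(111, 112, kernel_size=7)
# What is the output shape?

Input shape: (15, 111, 757)
Output shape: (15, 112, 751)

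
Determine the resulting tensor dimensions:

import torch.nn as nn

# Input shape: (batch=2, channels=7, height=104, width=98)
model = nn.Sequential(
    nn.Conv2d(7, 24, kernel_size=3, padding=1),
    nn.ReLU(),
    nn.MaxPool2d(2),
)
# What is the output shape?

Input shape: (2, 7, 104, 98)
  -> after Conv2d: (2, 24, 104, 98)
  -> after ReLU: (2, 24, 104, 98)
Output shape: (2, 24, 52, 49)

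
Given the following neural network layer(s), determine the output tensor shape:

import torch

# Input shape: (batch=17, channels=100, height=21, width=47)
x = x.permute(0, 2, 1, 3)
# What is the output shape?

Input shape: (17, 100, 21, 47)
Output shape: (17, 21, 100, 47)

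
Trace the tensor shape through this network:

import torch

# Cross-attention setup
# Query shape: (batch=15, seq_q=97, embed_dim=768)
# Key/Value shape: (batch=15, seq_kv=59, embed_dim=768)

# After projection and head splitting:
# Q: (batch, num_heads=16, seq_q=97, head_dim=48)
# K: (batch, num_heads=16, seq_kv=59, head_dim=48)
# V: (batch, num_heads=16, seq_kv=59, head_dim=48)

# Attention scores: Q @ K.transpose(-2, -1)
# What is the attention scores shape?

Input shape: (15, 97, 768)
Output shape: (15, 16, 97, 59)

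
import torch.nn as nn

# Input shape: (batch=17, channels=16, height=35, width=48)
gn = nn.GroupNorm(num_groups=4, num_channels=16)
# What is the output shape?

Input shape: (17, 16, 35, 48)
Output shape: (17, 16, 35, 48)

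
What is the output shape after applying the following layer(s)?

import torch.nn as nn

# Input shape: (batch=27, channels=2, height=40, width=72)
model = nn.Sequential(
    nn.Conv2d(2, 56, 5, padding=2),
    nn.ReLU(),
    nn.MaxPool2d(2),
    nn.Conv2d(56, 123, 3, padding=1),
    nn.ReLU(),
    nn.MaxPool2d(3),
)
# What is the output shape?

Input shape: (27, 2, 40, 72)
  -> after first Conv2d: (27, 56, 40, 72)
  -> after first MaxPool2d: (27, 56, 20, 36)
  -> after second Conv2d: (27, 123, 20, 36)
Output shape: (27, 123, 6, 12)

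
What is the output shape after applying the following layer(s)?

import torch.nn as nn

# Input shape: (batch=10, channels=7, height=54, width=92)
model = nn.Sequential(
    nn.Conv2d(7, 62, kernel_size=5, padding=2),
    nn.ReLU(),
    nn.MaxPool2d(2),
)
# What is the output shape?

Input shape: (10, 7, 54, 92)
  -> after Conv2d: (10, 62, 54, 92)
  -> after ReLU: (10, 62, 54, 92)
Output shape: (10, 62, 27, 46)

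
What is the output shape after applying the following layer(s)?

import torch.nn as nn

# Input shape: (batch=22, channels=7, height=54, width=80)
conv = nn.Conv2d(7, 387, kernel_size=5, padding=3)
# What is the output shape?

Input shape: (22, 7, 54, 80)
Output shape: (22, 387, 56, 82)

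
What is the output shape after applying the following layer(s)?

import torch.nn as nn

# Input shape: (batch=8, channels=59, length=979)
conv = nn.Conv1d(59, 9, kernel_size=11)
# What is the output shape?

Input shape: (8, 59, 979)
Output shape: (8, 9, 969)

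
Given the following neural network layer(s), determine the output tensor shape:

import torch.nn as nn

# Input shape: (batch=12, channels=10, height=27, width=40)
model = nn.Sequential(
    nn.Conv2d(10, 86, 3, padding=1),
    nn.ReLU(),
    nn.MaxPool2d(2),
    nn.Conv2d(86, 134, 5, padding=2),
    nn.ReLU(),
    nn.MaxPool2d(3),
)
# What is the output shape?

Input shape: (12, 10, 27, 40)
  -> after first Conv2d: (12, 86, 27, 40)
  -> after first MaxPool2d: (12, 86, 13, 20)
  -> after second Conv2d: (12, 134, 13, 20)
Output shape: (12, 134, 4, 6)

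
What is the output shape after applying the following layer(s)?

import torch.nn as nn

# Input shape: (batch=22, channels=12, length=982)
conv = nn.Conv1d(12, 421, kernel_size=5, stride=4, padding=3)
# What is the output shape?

Input shape: (22, 12, 982)
Output shape: (22, 421, 246)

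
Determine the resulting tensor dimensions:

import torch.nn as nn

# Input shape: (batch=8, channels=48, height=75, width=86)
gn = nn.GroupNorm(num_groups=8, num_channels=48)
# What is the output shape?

Input shape: (8, 48, 75, 86)
Output shape: (8, 48, 75, 86)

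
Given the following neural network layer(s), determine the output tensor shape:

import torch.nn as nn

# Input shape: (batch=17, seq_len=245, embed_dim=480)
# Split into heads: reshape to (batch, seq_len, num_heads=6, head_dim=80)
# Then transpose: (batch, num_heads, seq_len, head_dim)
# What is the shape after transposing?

Input shape: (17, 245, 480)
  -> after reshape: (17, 245, 6, 80)
Output shape: (17, 6, 245, 80)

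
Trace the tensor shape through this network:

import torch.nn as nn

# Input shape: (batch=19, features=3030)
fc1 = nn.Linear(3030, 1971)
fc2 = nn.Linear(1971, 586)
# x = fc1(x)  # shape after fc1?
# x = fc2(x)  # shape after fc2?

Input shape: (19, 3030)
  -> after fc1: (19, 1971)
Output shape: (19, 586)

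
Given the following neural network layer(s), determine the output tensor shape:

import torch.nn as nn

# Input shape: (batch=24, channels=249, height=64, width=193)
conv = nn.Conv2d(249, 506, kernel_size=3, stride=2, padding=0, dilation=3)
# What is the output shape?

Input shape: (24, 249, 64, 193)
Output shape: (24, 506, 29, 94)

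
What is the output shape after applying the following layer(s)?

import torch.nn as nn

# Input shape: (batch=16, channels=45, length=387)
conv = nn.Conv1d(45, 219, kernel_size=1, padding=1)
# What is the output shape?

Input shape: (16, 45, 387)
Output shape: (16, 219, 389)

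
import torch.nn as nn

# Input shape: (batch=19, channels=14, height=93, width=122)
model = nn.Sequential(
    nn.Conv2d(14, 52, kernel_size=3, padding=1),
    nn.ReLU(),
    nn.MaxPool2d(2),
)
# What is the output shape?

Input shape: (19, 14, 93, 122)
  -> after Conv2d: (19, 52, 93, 122)
  -> after ReLU: (19, 52, 93, 122)
Output shape: (19, 52, 46, 61)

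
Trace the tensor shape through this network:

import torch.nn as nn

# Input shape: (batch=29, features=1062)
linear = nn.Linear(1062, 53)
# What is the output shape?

Input shape: (29, 1062)
Output shape: (29, 53)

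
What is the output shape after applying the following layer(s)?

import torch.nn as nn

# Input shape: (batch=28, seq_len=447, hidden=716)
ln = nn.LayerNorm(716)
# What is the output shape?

Input shape: (28, 447, 716)
Output shape: (28, 447, 716)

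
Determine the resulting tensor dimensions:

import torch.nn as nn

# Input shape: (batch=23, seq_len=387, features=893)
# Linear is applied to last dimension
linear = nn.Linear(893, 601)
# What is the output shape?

Input shape: (23, 387, 893)
Output shape: (23, 387, 601)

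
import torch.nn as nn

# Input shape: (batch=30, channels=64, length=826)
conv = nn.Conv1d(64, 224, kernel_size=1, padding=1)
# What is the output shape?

Input shape: (30, 64, 826)
Output shape: (30, 224, 828)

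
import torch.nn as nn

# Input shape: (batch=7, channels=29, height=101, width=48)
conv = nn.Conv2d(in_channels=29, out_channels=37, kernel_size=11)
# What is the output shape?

Input shape: (7, 29, 101, 48)
Output shape: (7, 37, 91, 38)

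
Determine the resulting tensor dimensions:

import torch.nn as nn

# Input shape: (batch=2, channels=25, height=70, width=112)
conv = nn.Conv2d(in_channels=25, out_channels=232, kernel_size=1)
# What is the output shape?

Input shape: (2, 25, 70, 112)
Output shape: (2, 232, 70, 112)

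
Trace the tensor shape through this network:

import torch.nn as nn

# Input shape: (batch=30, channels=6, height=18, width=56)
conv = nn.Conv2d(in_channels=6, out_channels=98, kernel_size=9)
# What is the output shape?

Input shape: (30, 6, 18, 56)
Output shape: (30, 98, 10, 48)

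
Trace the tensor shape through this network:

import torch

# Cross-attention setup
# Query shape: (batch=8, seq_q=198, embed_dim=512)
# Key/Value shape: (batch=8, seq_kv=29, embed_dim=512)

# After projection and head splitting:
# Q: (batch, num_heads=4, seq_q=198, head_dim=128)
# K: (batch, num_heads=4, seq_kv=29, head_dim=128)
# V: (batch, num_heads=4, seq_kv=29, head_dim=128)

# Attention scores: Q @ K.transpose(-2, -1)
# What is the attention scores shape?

Input shape: (8, 198, 512)
Output shape: (8, 4, 198, 29)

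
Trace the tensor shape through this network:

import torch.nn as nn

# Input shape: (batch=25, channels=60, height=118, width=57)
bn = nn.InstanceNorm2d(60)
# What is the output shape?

Input shape: (25, 60, 118, 57)
Output shape: (25, 60, 118, 57)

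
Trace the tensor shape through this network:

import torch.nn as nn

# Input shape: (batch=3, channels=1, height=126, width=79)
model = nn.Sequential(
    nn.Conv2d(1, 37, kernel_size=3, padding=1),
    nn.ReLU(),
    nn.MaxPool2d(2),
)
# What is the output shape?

Input shape: (3, 1, 126, 79)
  -> after Conv2d: (3, 37, 126, 79)
  -> after ReLU: (3, 37, 126, 79)
Output shape: (3, 37, 63, 39)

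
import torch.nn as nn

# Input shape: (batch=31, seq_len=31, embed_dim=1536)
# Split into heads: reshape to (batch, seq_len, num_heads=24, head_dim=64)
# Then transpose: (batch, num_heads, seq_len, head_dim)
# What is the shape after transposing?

Input shape: (31, 31, 1536)
  -> after reshape: (31, 31, 24, 64)
Output shape: (31, 24, 31, 64)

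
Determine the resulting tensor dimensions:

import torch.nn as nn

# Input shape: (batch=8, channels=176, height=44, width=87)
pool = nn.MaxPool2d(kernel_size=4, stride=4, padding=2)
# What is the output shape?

Input shape: (8, 176, 44, 87)
Output shape: (8, 176, 12, 22)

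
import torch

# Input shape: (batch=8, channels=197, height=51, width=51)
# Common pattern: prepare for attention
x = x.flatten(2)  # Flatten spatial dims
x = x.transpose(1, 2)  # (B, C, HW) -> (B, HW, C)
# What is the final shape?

Input shape: (8, 197, 51, 51)
  -> after flatten(2): (8, 197, 2601)
Output shape: (8, 2601, 197)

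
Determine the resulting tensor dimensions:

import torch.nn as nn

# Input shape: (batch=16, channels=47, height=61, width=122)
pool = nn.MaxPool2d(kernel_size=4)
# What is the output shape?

Input shape: (16, 47, 61, 122)
Output shape: (16, 47, 15, 30)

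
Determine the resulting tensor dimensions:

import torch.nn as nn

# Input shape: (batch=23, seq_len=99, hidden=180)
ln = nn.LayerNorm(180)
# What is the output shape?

Input shape: (23, 99, 180)
Output shape: (23, 99, 180)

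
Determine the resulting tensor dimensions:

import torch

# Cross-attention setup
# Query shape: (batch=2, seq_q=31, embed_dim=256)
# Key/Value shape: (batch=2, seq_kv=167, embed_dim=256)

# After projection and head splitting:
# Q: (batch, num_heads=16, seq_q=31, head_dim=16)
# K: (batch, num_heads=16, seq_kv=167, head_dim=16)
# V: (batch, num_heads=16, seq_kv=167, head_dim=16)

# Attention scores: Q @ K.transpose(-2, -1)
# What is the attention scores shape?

Input shape: (2, 31, 256)
Output shape: (2, 16, 31, 167)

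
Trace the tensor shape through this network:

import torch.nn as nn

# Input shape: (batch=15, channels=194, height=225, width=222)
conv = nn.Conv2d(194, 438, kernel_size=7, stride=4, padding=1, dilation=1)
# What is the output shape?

Input shape: (15, 194, 225, 222)
Output shape: (15, 438, 56, 55)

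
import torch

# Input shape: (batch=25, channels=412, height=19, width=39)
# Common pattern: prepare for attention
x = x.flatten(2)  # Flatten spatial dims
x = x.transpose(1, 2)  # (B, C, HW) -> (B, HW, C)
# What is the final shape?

Input shape: (25, 412, 19, 39)
  -> after flatten(2): (25, 412, 741)
Output shape: (25, 741, 412)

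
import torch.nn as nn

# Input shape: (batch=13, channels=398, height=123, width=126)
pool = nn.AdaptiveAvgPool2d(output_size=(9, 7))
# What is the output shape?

Input shape: (13, 398, 123, 126)
Output shape: (13, 398, 9, 7)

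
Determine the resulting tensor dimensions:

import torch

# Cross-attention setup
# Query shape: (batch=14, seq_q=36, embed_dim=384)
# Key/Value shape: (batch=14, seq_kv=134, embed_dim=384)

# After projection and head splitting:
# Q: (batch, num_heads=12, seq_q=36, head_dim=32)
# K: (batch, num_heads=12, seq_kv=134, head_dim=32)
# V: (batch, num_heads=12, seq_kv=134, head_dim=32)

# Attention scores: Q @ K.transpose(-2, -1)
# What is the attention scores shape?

Input shape: (14, 36, 384)
Output shape: (14, 12, 36, 134)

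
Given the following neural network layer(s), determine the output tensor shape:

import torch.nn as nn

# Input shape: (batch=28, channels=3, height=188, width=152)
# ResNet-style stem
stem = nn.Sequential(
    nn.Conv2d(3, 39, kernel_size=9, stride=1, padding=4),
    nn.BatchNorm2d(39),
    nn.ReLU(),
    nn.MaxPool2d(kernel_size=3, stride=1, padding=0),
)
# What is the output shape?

Input shape: (28, 3, 188, 152)
  -> after Conv2d 9x9 stride=1: (28, 39, 188, 152)
Output shape: (28, 39, 186, 150)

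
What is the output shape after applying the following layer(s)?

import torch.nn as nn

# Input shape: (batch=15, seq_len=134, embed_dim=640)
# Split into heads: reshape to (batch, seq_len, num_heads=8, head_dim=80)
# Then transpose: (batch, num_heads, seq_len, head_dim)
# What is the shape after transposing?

Input shape: (15, 134, 640)
  -> after reshape: (15, 134, 8, 80)
Output shape: (15, 8, 134, 80)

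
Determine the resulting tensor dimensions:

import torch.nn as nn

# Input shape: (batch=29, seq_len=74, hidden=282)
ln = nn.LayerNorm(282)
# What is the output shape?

Input shape: (29, 74, 282)
Output shape: (29, 74, 282)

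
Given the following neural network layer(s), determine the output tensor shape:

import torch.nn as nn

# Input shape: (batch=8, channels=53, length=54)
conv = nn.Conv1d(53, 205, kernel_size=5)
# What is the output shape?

Input shape: (8, 53, 54)
Output shape: (8, 205, 50)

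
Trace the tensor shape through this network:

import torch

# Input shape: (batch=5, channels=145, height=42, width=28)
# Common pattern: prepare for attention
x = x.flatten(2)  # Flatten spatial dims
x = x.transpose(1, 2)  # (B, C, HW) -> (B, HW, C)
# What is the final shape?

Input shape: (5, 145, 42, 28)
  -> after flatten(2): (5, 145, 1176)
Output shape: (5, 1176, 145)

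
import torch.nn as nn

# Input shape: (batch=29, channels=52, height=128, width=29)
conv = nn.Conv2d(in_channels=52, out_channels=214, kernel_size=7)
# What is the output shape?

Input shape: (29, 52, 128, 29)
Output shape: (29, 214, 122, 23)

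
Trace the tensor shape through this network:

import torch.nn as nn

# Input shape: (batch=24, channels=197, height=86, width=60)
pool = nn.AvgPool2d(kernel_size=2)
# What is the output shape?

Input shape: (24, 197, 86, 60)
Output shape: (24, 197, 43, 30)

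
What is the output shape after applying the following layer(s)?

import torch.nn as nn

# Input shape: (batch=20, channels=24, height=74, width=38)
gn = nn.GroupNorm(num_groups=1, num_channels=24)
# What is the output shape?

Input shape: (20, 24, 74, 38)
Output shape: (20, 24, 74, 38)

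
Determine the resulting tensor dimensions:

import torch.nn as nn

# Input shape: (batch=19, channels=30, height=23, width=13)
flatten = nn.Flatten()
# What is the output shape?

Input shape: (19, 30, 23, 13)
Output shape: (19, 8970)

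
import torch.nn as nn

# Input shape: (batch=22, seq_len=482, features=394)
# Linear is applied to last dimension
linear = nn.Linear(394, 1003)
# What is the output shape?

Input shape: (22, 482, 394)
Output shape: (22, 482, 1003)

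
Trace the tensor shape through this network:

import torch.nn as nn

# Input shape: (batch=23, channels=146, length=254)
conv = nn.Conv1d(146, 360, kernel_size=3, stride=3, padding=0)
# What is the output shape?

Input shape: (23, 146, 254)
Output shape: (23, 360, 84)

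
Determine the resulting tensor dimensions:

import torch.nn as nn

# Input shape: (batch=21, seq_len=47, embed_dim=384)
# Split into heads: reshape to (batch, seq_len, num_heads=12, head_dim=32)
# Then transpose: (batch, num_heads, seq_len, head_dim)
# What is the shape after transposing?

Input shape: (21, 47, 384)
  -> after reshape: (21, 47, 12, 32)
Output shape: (21, 12, 47, 32)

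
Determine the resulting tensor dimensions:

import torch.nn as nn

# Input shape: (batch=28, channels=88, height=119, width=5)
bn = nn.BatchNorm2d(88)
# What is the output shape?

Input shape: (28, 88, 119, 5)
Output shape: (28, 88, 119, 5)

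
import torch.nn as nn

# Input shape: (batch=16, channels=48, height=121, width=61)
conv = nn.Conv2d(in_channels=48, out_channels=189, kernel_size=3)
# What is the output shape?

Input shape: (16, 48, 121, 61)
Output shape: (16, 189, 119, 59)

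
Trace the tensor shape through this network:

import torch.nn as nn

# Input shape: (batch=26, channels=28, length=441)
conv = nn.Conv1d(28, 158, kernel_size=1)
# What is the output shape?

Input shape: (26, 28, 441)
Output shape: (26, 158, 441)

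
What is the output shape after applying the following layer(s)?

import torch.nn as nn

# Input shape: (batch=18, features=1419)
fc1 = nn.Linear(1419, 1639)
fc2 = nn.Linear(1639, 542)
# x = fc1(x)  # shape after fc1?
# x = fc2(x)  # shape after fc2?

Input shape: (18, 1419)
  -> after fc1: (18, 1639)
Output shape: (18, 542)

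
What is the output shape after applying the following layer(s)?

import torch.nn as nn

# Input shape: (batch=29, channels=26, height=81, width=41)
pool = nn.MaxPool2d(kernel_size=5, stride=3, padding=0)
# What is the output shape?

Input shape: (29, 26, 81, 41)
Output shape: (29, 26, 26, 13)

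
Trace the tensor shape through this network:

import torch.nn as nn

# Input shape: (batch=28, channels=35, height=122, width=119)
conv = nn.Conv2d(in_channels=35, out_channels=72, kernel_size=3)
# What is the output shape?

Input shape: (28, 35, 122, 119)
Output shape: (28, 72, 120, 117)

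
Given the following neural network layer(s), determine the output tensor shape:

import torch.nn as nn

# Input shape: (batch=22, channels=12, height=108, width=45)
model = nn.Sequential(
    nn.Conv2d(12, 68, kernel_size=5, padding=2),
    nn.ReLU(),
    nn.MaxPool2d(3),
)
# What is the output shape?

Input shape: (22, 12, 108, 45)
  -> after Conv2d: (22, 68, 108, 45)
  -> after ReLU: (22, 68, 108, 45)
Output shape: (22, 68, 36, 15)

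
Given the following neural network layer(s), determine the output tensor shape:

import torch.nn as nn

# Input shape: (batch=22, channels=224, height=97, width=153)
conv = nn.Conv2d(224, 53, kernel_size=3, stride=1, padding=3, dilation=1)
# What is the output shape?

Input shape: (22, 224, 97, 153)
Output shape: (22, 53, 101, 157)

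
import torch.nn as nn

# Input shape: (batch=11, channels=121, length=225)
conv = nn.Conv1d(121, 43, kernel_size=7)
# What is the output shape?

Input shape: (11, 121, 225)
Output shape: (11, 43, 219)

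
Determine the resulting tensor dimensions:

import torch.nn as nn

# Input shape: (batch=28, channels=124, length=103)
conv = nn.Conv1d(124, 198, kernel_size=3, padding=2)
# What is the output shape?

Input shape: (28, 124, 103)
Output shape: (28, 198, 105)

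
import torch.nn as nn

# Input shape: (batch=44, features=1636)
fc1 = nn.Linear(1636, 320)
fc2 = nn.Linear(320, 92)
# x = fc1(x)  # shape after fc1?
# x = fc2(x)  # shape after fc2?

Input shape: (44, 1636)
  -> after fc1: (44, 320)
Output shape: (44, 92)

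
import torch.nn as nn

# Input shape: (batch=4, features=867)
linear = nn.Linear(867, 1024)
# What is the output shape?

Input shape: (4, 867)
Output shape: (4, 1024)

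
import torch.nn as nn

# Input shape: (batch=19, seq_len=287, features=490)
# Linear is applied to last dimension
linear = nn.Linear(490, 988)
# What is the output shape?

Input shape: (19, 287, 490)
Output shape: (19, 287, 988)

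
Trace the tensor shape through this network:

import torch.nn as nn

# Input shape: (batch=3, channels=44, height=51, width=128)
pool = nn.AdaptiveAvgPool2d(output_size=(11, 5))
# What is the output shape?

Input shape: (3, 44, 51, 128)
Output shape: (3, 44, 11, 5)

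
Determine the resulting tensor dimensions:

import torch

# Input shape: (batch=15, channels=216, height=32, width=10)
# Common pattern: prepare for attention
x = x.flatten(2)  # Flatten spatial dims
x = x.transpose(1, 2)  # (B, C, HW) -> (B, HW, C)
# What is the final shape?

Input shape: (15, 216, 32, 10)
  -> after flatten(2): (15, 216, 320)
Output shape: (15, 320, 216)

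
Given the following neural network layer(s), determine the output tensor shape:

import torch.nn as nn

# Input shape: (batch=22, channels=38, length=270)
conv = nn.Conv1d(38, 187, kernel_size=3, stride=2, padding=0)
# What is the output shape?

Input shape: (22, 38, 270)
Output shape: (22, 187, 134)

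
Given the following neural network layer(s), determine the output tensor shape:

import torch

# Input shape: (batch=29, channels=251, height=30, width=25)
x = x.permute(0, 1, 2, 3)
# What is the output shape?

Input shape: (29, 251, 30, 25)
Output shape: (29, 251, 30, 25)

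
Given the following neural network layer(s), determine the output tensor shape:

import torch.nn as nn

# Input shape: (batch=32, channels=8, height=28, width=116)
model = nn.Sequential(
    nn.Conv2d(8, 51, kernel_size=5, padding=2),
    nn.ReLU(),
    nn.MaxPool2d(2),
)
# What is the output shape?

Input shape: (32, 8, 28, 116)
  -> after Conv2d: (32, 51, 28, 116)
  -> after ReLU: (32, 51, 28, 116)
Output shape: (32, 51, 14, 58)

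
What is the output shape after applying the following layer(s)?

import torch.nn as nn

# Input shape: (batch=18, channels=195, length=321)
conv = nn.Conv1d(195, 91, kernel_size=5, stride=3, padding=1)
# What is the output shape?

Input shape: (18, 195, 321)
Output shape: (18, 91, 107)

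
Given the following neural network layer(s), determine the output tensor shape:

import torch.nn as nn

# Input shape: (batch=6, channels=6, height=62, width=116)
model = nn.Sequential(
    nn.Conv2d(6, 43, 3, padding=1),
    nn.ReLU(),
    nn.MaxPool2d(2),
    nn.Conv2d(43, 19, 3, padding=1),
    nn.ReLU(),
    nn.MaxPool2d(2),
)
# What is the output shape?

Input shape: (6, 6, 62, 116)
  -> after first Conv2d: (6, 43, 62, 116)
  -> after first MaxPool2d: (6, 43, 31, 58)
  -> after second Conv2d: (6, 19, 31, 58)
Output shape: (6, 19, 15, 29)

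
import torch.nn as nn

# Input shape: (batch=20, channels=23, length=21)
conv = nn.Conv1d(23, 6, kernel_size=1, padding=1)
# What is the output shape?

Input shape: (20, 23, 21)
Output shape: (20, 6, 23)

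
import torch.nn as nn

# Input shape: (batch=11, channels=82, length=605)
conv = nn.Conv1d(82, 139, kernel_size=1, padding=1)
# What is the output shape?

Input shape: (11, 82, 605)
Output shape: (11, 139, 607)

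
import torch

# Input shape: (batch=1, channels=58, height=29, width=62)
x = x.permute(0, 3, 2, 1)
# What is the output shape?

Input shape: (1, 58, 29, 62)
Output shape: (1, 62, 29, 58)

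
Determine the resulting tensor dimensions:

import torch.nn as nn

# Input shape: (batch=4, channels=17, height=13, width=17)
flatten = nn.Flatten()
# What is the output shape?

Input shape: (4, 17, 13, 17)
Output shape: (4, 3757)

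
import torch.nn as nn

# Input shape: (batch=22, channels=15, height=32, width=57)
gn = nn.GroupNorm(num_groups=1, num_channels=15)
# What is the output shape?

Input shape: (22, 15, 32, 57)
Output shape: (22, 15, 32, 57)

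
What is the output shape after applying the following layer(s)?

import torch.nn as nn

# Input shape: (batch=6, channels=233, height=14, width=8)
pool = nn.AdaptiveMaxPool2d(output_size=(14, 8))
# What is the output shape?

Input shape: (6, 233, 14, 8)
Output shape: (6, 233, 14, 8)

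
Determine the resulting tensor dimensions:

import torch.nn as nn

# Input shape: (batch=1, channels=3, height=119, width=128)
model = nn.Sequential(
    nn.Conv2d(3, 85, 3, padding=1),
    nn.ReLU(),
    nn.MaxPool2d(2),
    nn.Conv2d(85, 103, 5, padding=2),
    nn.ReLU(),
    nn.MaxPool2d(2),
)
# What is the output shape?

Input shape: (1, 3, 119, 128)
  -> after first Conv2d: (1, 85, 119, 128)
  -> after first MaxPool2d: (1, 85, 59, 64)
  -> after second Conv2d: (1, 103, 59, 64)
Output shape: (1, 103, 29, 32)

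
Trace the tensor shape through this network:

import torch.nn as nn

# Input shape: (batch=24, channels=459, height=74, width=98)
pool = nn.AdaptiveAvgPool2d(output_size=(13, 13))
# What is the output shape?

Input shape: (24, 459, 74, 98)
Output shape: (24, 459, 13, 13)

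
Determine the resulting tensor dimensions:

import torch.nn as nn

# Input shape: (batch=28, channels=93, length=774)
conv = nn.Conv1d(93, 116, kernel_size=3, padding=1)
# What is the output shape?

Input shape: (28, 93, 774)
Output shape: (28, 116, 774)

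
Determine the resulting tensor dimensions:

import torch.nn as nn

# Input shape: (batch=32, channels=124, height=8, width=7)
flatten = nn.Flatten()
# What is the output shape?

Input shape: (32, 124, 8, 7)
Output shape: (32, 6944)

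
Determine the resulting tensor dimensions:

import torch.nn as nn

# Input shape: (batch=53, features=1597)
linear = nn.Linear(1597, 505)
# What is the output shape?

Input shape: (53, 1597)
Output shape: (53, 505)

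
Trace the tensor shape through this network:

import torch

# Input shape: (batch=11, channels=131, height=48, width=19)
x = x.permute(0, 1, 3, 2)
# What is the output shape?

Input shape: (11, 131, 48, 19)
Output shape: (11, 131, 19, 48)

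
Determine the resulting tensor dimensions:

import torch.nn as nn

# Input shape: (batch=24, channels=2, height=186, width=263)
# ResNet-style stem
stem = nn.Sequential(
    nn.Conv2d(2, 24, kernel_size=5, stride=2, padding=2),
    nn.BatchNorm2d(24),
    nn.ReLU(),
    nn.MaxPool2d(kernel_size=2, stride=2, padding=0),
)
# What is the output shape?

Input shape: (24, 2, 186, 263)
  -> after Conv2d 5x5 stride=2: (24, 24, 93, 132)
Output shape: (24, 24, 46, 66)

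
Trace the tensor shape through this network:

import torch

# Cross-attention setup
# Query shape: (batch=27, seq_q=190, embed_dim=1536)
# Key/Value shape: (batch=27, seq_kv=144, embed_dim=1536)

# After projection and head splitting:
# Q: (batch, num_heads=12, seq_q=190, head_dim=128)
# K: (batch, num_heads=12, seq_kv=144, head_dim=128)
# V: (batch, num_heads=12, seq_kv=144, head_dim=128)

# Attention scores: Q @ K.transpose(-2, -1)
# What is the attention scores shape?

Input shape: (27, 190, 1536)
Output shape: (27, 12, 190, 144)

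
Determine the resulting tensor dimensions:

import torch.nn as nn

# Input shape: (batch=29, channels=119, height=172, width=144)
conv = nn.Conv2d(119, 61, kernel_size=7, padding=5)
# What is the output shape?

Input shape: (29, 119, 172, 144)
Output shape: (29, 61, 176, 148)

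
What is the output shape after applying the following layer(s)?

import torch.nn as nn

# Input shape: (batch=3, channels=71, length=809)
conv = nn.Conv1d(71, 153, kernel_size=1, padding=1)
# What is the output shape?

Input shape: (3, 71, 809)
Output shape: (3, 153, 811)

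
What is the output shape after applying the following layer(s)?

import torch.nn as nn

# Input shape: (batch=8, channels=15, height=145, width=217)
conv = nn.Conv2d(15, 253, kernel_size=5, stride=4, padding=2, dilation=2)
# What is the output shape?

Input shape: (8, 15, 145, 217)
Output shape: (8, 253, 36, 54)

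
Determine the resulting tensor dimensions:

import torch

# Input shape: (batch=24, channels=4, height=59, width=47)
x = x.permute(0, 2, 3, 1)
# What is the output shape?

Input shape: (24, 4, 59, 47)
Output shape: (24, 59, 47, 4)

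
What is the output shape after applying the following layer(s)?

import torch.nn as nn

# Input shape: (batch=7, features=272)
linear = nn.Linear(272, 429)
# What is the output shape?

Input shape: (7, 272)
Output shape: (7, 429)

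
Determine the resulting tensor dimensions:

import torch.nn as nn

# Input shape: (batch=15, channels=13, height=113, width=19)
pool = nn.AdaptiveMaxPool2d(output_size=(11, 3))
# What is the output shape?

Input shape: (15, 13, 113, 19)
Output shape: (15, 13, 11, 3)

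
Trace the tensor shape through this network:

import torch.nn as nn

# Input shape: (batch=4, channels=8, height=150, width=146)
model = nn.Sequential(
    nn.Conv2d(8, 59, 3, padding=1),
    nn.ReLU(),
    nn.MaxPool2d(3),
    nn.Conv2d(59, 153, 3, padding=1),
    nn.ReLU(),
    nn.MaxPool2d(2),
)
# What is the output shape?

Input shape: (4, 8, 150, 146)
  -> after first Conv2d: (4, 59, 150, 146)
  -> after first MaxPool2d: (4, 59, 50, 48)
  -> after second Conv2d: (4, 153, 50, 48)
Output shape: (4, 153, 25, 24)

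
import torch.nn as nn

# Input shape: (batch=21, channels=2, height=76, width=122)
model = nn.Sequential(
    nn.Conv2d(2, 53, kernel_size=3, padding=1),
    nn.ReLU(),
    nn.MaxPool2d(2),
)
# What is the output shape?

Input shape: (21, 2, 76, 122)
  -> after Conv2d: (21, 53, 76, 122)
  -> after ReLU: (21, 53, 76, 122)
Output shape: (21, 53, 38, 61)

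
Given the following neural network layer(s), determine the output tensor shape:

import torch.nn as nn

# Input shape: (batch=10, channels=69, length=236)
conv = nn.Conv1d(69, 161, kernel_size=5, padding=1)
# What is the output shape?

Input shape: (10, 69, 236)
Output shape: (10, 161, 234)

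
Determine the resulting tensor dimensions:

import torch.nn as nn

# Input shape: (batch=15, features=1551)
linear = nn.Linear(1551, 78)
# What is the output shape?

Input shape: (15, 1551)
Output shape: (15, 78)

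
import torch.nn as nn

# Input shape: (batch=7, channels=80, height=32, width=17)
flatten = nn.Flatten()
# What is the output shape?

Input shape: (7, 80, 32, 17)
Output shape: (7, 43520)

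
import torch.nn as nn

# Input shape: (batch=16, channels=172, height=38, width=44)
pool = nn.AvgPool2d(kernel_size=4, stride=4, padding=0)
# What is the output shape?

Input shape: (16, 172, 38, 44)
Output shape: (16, 172, 9, 11)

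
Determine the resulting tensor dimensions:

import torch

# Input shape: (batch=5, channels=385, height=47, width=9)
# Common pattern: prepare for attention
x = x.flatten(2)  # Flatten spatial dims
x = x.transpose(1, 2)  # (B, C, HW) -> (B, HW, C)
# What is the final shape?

Input shape: (5, 385, 47, 9)
  -> after flatten(2): (5, 385, 423)
Output shape: (5, 423, 385)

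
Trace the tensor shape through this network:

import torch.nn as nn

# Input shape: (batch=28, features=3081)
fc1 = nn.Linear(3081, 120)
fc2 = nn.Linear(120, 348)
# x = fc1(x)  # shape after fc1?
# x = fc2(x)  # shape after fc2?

Input shape: (28, 3081)
  -> after fc1: (28, 120)
Output shape: (28, 348)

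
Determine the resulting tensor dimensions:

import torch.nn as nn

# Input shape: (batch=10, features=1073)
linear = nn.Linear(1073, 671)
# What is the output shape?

Input shape: (10, 1073)
Output shape: (10, 671)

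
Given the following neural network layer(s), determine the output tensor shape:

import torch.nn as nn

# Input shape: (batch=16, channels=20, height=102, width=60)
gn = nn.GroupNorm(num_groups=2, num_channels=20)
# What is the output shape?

Input shape: (16, 20, 102, 60)
Output shape: (16, 20, 102, 60)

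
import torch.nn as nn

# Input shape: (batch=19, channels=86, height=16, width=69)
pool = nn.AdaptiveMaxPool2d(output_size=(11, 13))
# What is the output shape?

Input shape: (19, 86, 16, 69)
Output shape: (19, 86, 11, 13)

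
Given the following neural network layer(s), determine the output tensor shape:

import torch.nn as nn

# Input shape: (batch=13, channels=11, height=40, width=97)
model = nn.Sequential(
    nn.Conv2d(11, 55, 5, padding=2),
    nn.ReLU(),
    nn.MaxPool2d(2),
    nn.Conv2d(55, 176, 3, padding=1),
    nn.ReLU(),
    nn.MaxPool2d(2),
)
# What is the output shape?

Input shape: (13, 11, 40, 97)
  -> after first Conv2d: (13, 55, 40, 97)
  -> after first MaxPool2d: (13, 55, 20, 48)
  -> after second Conv2d: (13, 176, 20, 48)
Output shape: (13, 176, 10, 24)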